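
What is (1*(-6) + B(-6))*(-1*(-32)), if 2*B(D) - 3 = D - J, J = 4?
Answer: -304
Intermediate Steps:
B(D) = -½ + D/2 (B(D) = 3/2 + (D - 1*4)/2 = 3/2 + (D - 4)/2 = 3/2 + (-4 + D)/2 = 3/2 + (-2 + D/2) = -½ + D/2)
(1*(-6) + B(-6))*(-1*(-32)) = (1*(-6) + (-½ + (½)*(-6)))*(-1*(-32)) = (-6 + (-½ - 3))*32 = (-6 - 7/2)*32 = -19/2*32 = -304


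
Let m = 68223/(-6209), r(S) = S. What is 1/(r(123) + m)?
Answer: 6209/695484 ≈ 0.0089276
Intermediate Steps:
m = -68223/6209 (m = 68223*(-1/6209) = -68223/6209 ≈ -10.988)
1/(r(123) + m) = 1/(123 - 68223/6209) = 1/(695484/6209) = 6209/695484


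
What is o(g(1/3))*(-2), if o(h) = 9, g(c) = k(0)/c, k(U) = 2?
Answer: -18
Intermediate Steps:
g(c) = 2/c
o(g(1/3))*(-2) = 9*(-2) = -18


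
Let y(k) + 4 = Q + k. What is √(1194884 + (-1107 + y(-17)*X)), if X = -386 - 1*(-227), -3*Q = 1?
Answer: √1197169 ≈ 1094.2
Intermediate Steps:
Q = -⅓ (Q = -⅓*1 = -⅓ ≈ -0.33333)
y(k) = -13/3 + k (y(k) = -4 + (-⅓ + k) = -13/3 + k)
X = -159 (X = -386 + 227 = -159)
√(1194884 + (-1107 + y(-17)*X)) = √(1194884 + (-1107 + (-13/3 - 17)*(-159))) = √(1194884 + (-1107 - 64/3*(-159))) = √(1194884 + (-1107 + 3392)) = √(1194884 + 2285) = √1197169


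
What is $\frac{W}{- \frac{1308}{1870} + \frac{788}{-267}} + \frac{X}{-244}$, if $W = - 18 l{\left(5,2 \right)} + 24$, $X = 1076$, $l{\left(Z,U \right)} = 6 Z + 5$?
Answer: $\frac{4491605504}{27797639} \approx 161.58$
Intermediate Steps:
$l{\left(Z,U \right)} = 5 + 6 Z$
$W = -606$ ($W = - 18 \left(5 + 6 \cdot 5\right) + 24 = - 18 \left(5 + 30\right) + 24 = \left(-18\right) 35 + 24 = -630 + 24 = -606$)
$\frac{W}{- \frac{1308}{1870} + \frac{788}{-267}} + \frac{X}{-244} = - \frac{606}{- \frac{1308}{1870} + \frac{788}{-267}} + \frac{1076}{-244} = - \frac{606}{\left(-1308\right) \frac{1}{1870} + 788 \left(- \frac{1}{267}\right)} + 1076 \left(- \frac{1}{244}\right) = - \frac{606}{- \frac{654}{935} - \frac{788}{267}} - \frac{269}{61} = - \frac{606}{- \frac{911398}{249645}} - \frac{269}{61} = \left(-606\right) \left(- \frac{249645}{911398}\right) - \frac{269}{61} = \frac{75642435}{455699} - \frac{269}{61} = \frac{4491605504}{27797639}$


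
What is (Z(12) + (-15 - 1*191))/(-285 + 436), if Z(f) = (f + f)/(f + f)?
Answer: -205/151 ≈ -1.3576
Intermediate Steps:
Z(f) = 1 (Z(f) = (2*f)/((2*f)) = (2*f)*(1/(2*f)) = 1)
(Z(12) + (-15 - 1*191))/(-285 + 436) = (1 + (-15 - 1*191))/(-285 + 436) = (1 + (-15 - 191))/151 = (1 - 206)*(1/151) = -205*1/151 = -205/151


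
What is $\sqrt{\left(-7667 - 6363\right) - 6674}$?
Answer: $4 i \sqrt{1294} \approx 143.89 i$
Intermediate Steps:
$\sqrt{\left(-7667 - 6363\right) - 6674} = \sqrt{-14030 - 6674} = \sqrt{-20704} = 4 i \sqrt{1294}$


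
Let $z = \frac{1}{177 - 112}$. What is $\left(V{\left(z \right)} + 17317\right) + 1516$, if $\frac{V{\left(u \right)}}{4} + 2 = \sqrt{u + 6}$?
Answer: $18825 + \frac{4 \sqrt{25415}}{65} \approx 18835.0$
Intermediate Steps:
$z = \frac{1}{65} \approx 0.015385$
$V{\left(u \right)} = -8 + 4 \sqrt{6 + u}$ ($V{\left(u \right)} = -8 + 4 \sqrt{u + 6} = -8 + 4 \sqrt{6 + u}$)
$\left(V{\left(z \right)} + 17317\right) + 1516 = \left(\left(-8 + 4 \sqrt{6 + \frac{1}{65}}\right) + 17317\right) + 1516 = \left(\left(-8 + 4 \sqrt{\frac{391}{65}}\right) + 17317\right) + 1516 = \left(\left(-8 + 4 \frac{\sqrt{25415}}{65}\right) + 17317\right) + 1516 = \left(\left(-8 + \frac{4 \sqrt{25415}}{65}\right) + 17317\right) + 1516 = \left(17309 + \frac{4 \sqrt{25415}}{65}\right) + 1516 = 18825 + \frac{4 \sqrt{25415}}{65}$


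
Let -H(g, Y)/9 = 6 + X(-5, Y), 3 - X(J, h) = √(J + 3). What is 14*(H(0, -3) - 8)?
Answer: -1246 + 126*I*√2 ≈ -1246.0 + 178.19*I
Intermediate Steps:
X(J, h) = 3 - √(3 + J) (X(J, h) = 3 - √(J + 3) = 3 - √(3 + J))
H(g, Y) = -81 + 9*I*√2 (H(g, Y) = -9*(6 + (3 - √(3 - 5))) = -9*(6 + (3 - √(-2))) = -9*(6 + (3 - I*√2)) = -9*(9 - I*√2) = -81 + 9*I*√2)
14*(H(0, -3) - 8) = 14*((-81 + 9*I*√2) - 8) = 14*(-89 + 9*I*√2) = -1246 + 126*I*√2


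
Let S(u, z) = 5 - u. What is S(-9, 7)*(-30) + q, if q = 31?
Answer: -389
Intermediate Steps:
S(-9, 7)*(-30) + q = (5 - 1*(-9))*(-30) + 31 = (5 + 9)*(-30) + 31 = 14*(-30) + 31 = -420 + 31 = -389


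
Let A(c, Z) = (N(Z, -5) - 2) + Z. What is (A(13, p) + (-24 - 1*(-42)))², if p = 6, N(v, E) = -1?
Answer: 441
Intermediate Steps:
A(c, Z) = -3 + Z (A(c, Z) = (-1 - 2) + Z = -3 + Z)
(A(13, p) + (-24 - 1*(-42)))² = ((-3 + 6) + (-24 - 1*(-42)))² = (3 + (-24 + 42))² = (3 + 18)² = 21² = 441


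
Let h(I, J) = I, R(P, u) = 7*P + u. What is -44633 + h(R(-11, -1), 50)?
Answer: -44711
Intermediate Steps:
R(P, u) = u + 7*P
-44633 + h(R(-11, -1), 50) = -44633 + (-1 + 7*(-11)) = -44633 + (-1 - 77) = -44633 - 78 = -44711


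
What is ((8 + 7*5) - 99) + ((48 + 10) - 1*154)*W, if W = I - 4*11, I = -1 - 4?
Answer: 4648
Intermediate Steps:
I = -5
W = -49 (W = -5 - 4*11 = -5 - 44 = -49)
((8 + 7*5) - 99) + ((48 + 10) - 1*154)*W = ((8 + 7*5) - 99) + ((48 + 10) - 1*154)*(-49) = ((8 + 35) - 99) + (58 - 154)*(-49) = (43 - 99) - 96*(-49) = -56 + 4704 = 4648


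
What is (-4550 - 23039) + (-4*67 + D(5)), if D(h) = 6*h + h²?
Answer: -27802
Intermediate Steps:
D(h) = h² + 6*h
(-4550 - 23039) + (-4*67 + D(5)) = (-4550 - 23039) + (-4*67 + 5*(6 + 5)) = -27589 + (-268 + 5*11) = -27589 + (-268 + 55) = -27589 - 213 = -27802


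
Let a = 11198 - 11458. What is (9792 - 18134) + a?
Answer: -8602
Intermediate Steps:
a = -260
(9792 - 18134) + a = (9792 - 18134) - 260 = -8342 - 260 = -8602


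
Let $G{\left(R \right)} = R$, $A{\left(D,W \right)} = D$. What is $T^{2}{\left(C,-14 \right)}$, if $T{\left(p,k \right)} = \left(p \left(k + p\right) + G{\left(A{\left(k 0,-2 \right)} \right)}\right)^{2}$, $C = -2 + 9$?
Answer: $5764801$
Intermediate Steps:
$C = 7$
$T{\left(p,k \right)} = p^{2} \left(k + p\right)^{2}$ ($T{\left(p,k \right)} = \left(p \left(k + p\right) + k 0\right)^{2} = \left(p \left(k + p\right) + 0\right)^{2} = \left(p \left(k + p\right)\right)^{2} = p^{2} \left(k + p\right)^{2}$)
$T^{2}{\left(C,-14 \right)} = \left(7^{2} \left(-14 + 7\right)^{2}\right)^{2} = \left(49 \left(-7\right)^{2}\right)^{2} = \left(49 \cdot 49\right)^{2} = 2401^{2} = 5764801$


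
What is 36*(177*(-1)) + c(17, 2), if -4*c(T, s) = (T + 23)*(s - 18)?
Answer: -6212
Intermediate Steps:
c(T, s) = -(-18 + s)*(23 + T)/4 (c(T, s) = -(T + 23)*(s - 18)/4 = -(23 + T)*(-18 + s)/4 = -(-18 + s)*(23 + T)/4)
36*(177*(-1)) + c(17, 2) = 36*(177*(-1)) + (207/2 - 23/4*2 + (9/2)*17 - ¼*17*2) = 36*(-177) + (207/2 - 23/2 + 153/2 - 17/2) = -6372 + 160 = -6212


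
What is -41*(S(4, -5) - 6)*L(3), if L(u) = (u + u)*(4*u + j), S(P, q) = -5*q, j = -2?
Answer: -46740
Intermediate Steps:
L(u) = 2*u*(-2 + 4*u) (L(u) = (u + u)*(4*u - 2) = (2*u)*(-2 + 4*u) = 2*u*(-2 + 4*u))
-41*(S(4, -5) - 6)*L(3) = -41*(-5*(-5) - 6)*4*3*(-1 + 2*3) = -41*(25 - 6)*4*3*(-1 + 6) = -779*4*3*5 = -779*60 = -41*1140 = -46740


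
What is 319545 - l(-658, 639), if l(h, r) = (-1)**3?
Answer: 319546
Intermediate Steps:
l(h, r) = -1
319545 - l(-658, 639) = 319545 - 1*(-1) = 319545 + 1 = 319546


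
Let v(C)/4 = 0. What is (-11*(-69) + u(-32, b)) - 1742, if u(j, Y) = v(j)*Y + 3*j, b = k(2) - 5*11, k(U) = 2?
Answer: -1079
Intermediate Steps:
v(C) = 0 (v(C) = 4*0 = 0)
b = -53 (b = 2 - 5*11 = 2 - 55 = -53)
u(j, Y) = 3*j (u(j, Y) = 0*Y + 3*j = 0 + 3*j = 3*j)
(-11*(-69) + u(-32, b)) - 1742 = (-11*(-69) + 3*(-32)) - 1742 = (759 - 96) - 1742 = 663 - 1742 = -1079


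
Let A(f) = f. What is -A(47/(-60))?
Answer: 47/60 ≈ 0.78333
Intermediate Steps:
-A(47/(-60)) = -47/(-60) = -47*(-1)/60 = -1*(-47/60) = 47/60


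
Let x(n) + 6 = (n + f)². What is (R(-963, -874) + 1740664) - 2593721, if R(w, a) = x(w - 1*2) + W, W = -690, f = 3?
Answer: 71691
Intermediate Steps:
x(n) = -6 + (3 + n)² (x(n) = -6 + (n + 3)² = -6 + (3 + n)²)
R(w, a) = -696 + (1 + w)² (R(w, a) = (-6 + (3 + (w - 1*2))²) - 690 = (-6 + (3 + (w - 2))²) - 690 = (-6 + (3 + (-2 + w))²) - 690 = (-6 + (1 + w)²) - 690 = -696 + (1 + w)²)
(R(-963, -874) + 1740664) - 2593721 = ((-696 + (1 - 963)²) + 1740664) - 2593721 = ((-696 + (-962)²) + 1740664) - 2593721 = ((-696 + 925444) + 1740664) - 2593721 = (924748 + 1740664) - 2593721 = 2665412 - 2593721 = 71691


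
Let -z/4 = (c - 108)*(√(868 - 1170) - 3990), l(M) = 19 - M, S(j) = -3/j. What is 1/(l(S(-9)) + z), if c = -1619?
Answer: -7752066/213673483544399 - 15543*I*√302/1709387868355192 ≈ -3.628e-8 - 1.5801e-10*I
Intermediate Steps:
z = -27562920 + 6908*I*√302 (z = -4*(-1619 - 108)*(√(868 - 1170) - 3990) = -(-6908)*(√(-302) - 3990) = -(-6908)*(I*√302 - 3990) = -(-6908)*(-3990 + I*√302) = -4*(6890730 - 1727*I*√302) = -27562920 + 6908*I*√302 ≈ -2.7563e+7 + 1.2005e+5*I)
1/(l(S(-9)) + z) = 1/((19 - (-3)/(-9)) + (-27562920 + 6908*I*√302)) = 1/((19 - (-3)*(-1)/9) + (-27562920 + 6908*I*√302)) = 1/((19 - 1*⅓) + (-27562920 + 6908*I*√302)) = 1/((19 - ⅓) + (-27562920 + 6908*I*√302)) = 1/(56/3 + (-27562920 + 6908*I*√302)) = 1/(-82688704/3 + 6908*I*√302)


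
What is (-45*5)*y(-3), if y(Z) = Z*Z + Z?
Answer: -1350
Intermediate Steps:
y(Z) = Z + Z² (y(Z) = Z² + Z = Z + Z²)
(-45*5)*y(-3) = (-45*5)*(-3*(1 - 3)) = -(-675)*(-2) = -225*6 = -1350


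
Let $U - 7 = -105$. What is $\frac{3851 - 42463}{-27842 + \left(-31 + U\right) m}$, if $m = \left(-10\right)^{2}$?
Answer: $\frac{19306}{20371} \approx 0.94772$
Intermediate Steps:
$U = -98$ ($U = 7 - 105 = -98$)
$m = 100$
$\frac{3851 - 42463}{-27842 + \left(-31 + U\right) m} = \frac{3851 - 42463}{-27842 + \left(-31 - 98\right) 100} = - \frac{38612}{-27842 - 12900} = - \frac{38612}{-40742} = \left(-38612\right) \left(- \frac{1}{40742}\right) = \frac{19306}{20371}$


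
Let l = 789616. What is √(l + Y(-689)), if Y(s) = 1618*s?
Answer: I*√325186 ≈ 570.25*I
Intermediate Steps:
√(l + Y(-689)) = √(789616 + 1618*(-689)) = √(789616 - 1114802) = √(-325186) = I*√325186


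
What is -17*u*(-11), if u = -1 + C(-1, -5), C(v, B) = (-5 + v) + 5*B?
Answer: -5984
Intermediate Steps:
C(v, B) = -5 + v + 5*B
u = -32 (u = -1 + (-5 - 1 + 5*(-5)) = -1 + (-5 - 1 - 25) = -1 - 31 = -32)
-17*u*(-11) = -17*(-32)*(-11) = 544*(-11) = -5984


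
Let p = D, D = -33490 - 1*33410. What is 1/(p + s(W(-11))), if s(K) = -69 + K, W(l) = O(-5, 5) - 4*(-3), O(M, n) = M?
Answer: -1/66962 ≈ -1.4934e-5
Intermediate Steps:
D = -66900 (D = -33490 - 33410 = -66900)
W(l) = 7 (W(l) = -5 - 4*(-3) = -5 + 12 = 7)
p = -66900
1/(p + s(W(-11))) = 1/(-66900 + (-69 + 7)) = 1/(-66900 - 62) = 1/(-66962) = -1/66962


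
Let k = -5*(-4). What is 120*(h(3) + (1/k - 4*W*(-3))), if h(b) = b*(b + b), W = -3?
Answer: -2154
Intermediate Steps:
h(b) = 2*b**2 (h(b) = b*(2*b) = 2*b**2)
k = 20
120*(h(3) + (1/k - 4*W*(-3))) = 120*(2*3**2 + (1/20 - (-12)*(-3))) = 120*(2*9 + (1/20 - 4*9)) = 120*(18 + (1/20 - 36)) = 120*(18 - 719/20) = 120*(-359/20) = -2154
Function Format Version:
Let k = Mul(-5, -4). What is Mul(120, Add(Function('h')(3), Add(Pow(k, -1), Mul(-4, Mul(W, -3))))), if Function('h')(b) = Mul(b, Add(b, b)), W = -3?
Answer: -2154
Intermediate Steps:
Function('h')(b) = Mul(2, Pow(b, 2)) (Function('h')(b) = Mul(b, Mul(2, b)) = Mul(2, Pow(b, 2)))
k = 20
Mul(120, Add(Function('h')(3), Add(Pow(k, -1), Mul(-4, Mul(W, -3))))) = Mul(120, Add(Mul(2, Pow(3, 2)), Add(Pow(20, -1), Mul(-4, Mul(-3, -3))))) = Mul(120, Add(Mul(2, 9), Add(Rational(1, 20), Mul(-4, 9)))) = Mul(120, Add(18, Add(Rational(1, 20), -36))) = Mul(120, Add(18, Rational(-719, 20))) = Mul(120, Rational(-359, 20)) = -2154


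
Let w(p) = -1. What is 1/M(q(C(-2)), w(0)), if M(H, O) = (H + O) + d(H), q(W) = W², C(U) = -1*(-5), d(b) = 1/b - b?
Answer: -25/24 ≈ -1.0417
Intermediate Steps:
d(b) = 1/b - b
C(U) = 5
M(H, O) = O + 1/H (M(H, O) = (H + O) + (1/H - H) = O + 1/H)
1/M(q(C(-2)), w(0)) = 1/(-1 + 1/(5²)) = 1/(-1 + 1/25) = 1/(-24/25) = -25/24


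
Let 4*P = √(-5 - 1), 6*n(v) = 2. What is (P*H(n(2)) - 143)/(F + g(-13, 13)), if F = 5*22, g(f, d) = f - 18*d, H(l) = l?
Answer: 143/137 - I*√6/1644 ≈ 1.0438 - 0.00149*I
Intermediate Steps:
n(v) = ⅓ (n(v) = (⅙)*2 = ⅓)
P = I*√6/4 (P = √(-5 - 1)/4 = √(-6)/4 = (I*√6)/4 = I*√6/4 ≈ 0.61237*I)
F = 110
(P*H(n(2)) - 143)/(F + g(-13, 13)) = ((I*√6/4)*(⅓) - 143)/(110 + (-13 - 18*13)) = (I*√6/12 - 143)/(110 + (-13 - 234)) = (-143 + I*√6/12)/(110 - 247) = (-143 + I*√6/12)/(-137) = (-143 + I*√6/12)*(-1/137) = 143/137 - I*√6/1644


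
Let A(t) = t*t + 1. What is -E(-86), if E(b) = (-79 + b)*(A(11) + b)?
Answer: 5940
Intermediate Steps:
A(t) = 1 + t² (A(t) = t² + 1 = 1 + t²)
E(b) = (-79 + b)*(122 + b) (E(b) = (-79 + b)*((1 + 11²) + b) = (-79 + b)*((1 + 121) + b) = (-79 + b)*(122 + b))
-E(-86) = -(-9638 + (-86)² + 43*(-86)) = -(-9638 + 7396 - 3698) = -1*(-5940) = 5940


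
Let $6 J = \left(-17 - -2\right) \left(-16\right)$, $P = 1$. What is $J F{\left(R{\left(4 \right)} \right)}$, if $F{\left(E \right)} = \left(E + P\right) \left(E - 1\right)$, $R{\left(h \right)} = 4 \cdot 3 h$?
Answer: $92120$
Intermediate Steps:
$R{\left(h \right)} = 12 h$
$J = 40$ ($J = \frac{\left(-17 - -2\right) \left(-16\right)}{6} = \frac{\left(-17 + 2\right) \left(-16\right)}{6} = \frac{\left(-15\right) \left(-16\right)}{6} = \frac{1}{6} \cdot 240 = 40$)
$F{\left(E \right)} = \left(1 + E\right) \left(-1 + E\right)$ ($F{\left(E \right)} = \left(E + 1\right) \left(E - 1\right) = \left(1 + E\right) \left(-1 + E\right)$)
$J F{\left(R{\left(4 \right)} \right)} = 40 \left(-1 + \left(12 \cdot 4\right)^{2}\right) = 40 \left(-1 + 48^{2}\right) = 40 \left(-1 + 2304\right) = 40 \cdot 2303 = 92120$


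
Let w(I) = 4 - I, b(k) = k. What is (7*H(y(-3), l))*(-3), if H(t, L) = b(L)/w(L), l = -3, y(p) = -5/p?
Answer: 9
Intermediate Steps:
H(t, L) = L/(4 - L)
(7*H(y(-3), l))*(-3) = (7*(-1*(-3)/(-4 - 3)))*(-3) = (7*(-1*(-3)/(-7)))*(-3) = (7*(-1*(-3)*(-⅐)))*(-3) = (7*(-3/7))*(-3) = -3*(-3) = 9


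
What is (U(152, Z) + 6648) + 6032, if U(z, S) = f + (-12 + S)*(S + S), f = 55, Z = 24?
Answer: 13311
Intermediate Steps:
U(z, S) = 55 + 2*S*(-12 + S) (U(z, S) = 55 + (-12 + S)*(S + S) = 55 + (-12 + S)*(2*S) = 55 + 2*S*(-12 + S))
(U(152, Z) + 6648) + 6032 = ((55 - 24*24 + 2*24**2) + 6648) + 6032 = ((55 - 576 + 2*576) + 6648) + 6032 = ((55 - 576 + 1152) + 6648) + 6032 = (631 + 6648) + 6032 = 7279 + 6032 = 13311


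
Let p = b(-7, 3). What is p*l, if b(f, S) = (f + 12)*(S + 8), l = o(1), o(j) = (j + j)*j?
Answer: 110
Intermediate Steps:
o(j) = 2*j**2 (o(j) = (2*j)*j = 2*j**2)
l = 2 (l = 2*1**2 = 2*1 = 2)
b(f, S) = (8 + S)*(12 + f) (b(f, S) = (12 + f)*(8 + S) = (8 + S)*(12 + f))
p = 55 (p = 96 + 8*(-7) + 12*3 + 3*(-7) = 96 - 56 + 36 - 21 = 55)
p*l = 55*2 = 110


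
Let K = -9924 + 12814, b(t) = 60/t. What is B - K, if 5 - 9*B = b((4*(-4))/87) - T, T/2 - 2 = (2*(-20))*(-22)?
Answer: -95659/36 ≈ -2657.2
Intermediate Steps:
T = 1764 (T = 4 + 2*((2*(-20))*(-22)) = 4 + 2*(-40*(-22)) = 4 + 2*880 = 4 + 1760 = 1764)
K = 2890
B = 8381/36 (B = 5/9 - (60/(((4*(-4))/87)) - 1*1764)/9 = 5/9 - (60/((-16*1/87)) - 1764)/9 = 5/9 - (60/(-16/87) - 1764)/9 = 5/9 - (60*(-87/16) - 1764)/9 = 5/9 - (-1305/4 - 1764)/9 = 5/9 - ⅑*(-8361/4) = 5/9 + 929/4 = 8381/36 ≈ 232.81)
B - K = 8381/36 - 1*2890 = 8381/36 - 2890 = -95659/36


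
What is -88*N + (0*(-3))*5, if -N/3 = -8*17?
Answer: -35904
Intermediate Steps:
N = 408 (N = -(-24)*17 = -3*(-136) = 408)
-88*N + (0*(-3))*5 = -88*408 + (0*(-3))*5 = -35904 + 0*5 = -35904 + 0 = -35904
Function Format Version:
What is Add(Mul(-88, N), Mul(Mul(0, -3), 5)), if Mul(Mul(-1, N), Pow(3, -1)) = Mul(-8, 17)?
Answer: -35904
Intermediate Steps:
N = 408 (N = Mul(-3, Mul(-8, 17)) = Mul(-3, -136) = 408)
Add(Mul(-88, N), Mul(Mul(0, -3), 5)) = Add(Mul(-88, 408), Mul(Mul(0, -3), 5)) = Add(-35904, Mul(0, 5)) = Add(-35904, 0) = -35904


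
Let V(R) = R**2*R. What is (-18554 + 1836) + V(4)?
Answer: -16654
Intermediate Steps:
V(R) = R**3
(-18554 + 1836) + V(4) = (-18554 + 1836) + 4**3 = -16718 + 64 = -16654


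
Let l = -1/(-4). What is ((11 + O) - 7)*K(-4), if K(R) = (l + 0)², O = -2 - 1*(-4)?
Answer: 3/8 ≈ 0.37500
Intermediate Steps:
l = ¼ (l = -1*(-¼) = ¼ ≈ 0.25000)
O = 2 (O = -2 + 4 = 2)
K(R) = 1/16 (K(R) = (¼ + 0)² = (¼)² = 1/16)
((11 + O) - 7)*K(-4) = ((11 + 2) - 7)*(1/16) = (13 - 7)*(1/16) = 6*(1/16) = 3/8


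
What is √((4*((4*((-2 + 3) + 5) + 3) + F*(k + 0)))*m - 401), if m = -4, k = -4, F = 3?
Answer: I*√641 ≈ 25.318*I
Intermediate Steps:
√((4*((4*((-2 + 3) + 5) + 3) + F*(k + 0)))*m - 401) = √((4*((4*((-2 + 3) + 5) + 3) + 3*(-4 + 0)))*(-4) - 401) = √((4*((4*(1 + 5) + 3) + 3*(-4)))*(-4) - 401) = √((4*((4*6 + 3) - 12))*(-4) - 401) = √((4*((24 + 3) - 12))*(-4) - 401) = √((4*(27 - 12))*(-4) - 401) = √((4*15)*(-4) - 401) = √(60*(-4) - 401) = √(-240 - 401) = √(-641) = I*√641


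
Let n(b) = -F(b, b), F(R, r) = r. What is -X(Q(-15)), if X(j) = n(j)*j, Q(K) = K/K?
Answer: 1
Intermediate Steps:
Q(K) = 1
n(b) = -b
X(j) = -j² (X(j) = (-j)*j = -j²)
-X(Q(-15)) = -(-1)*1² = -(-1) = -1*(-1) = 1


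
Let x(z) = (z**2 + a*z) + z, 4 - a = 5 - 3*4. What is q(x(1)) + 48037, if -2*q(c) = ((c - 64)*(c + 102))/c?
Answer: 1254827/26 ≈ 48263.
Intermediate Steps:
a = 11 (a = 4 - (5 - 3*4) = 4 - (5 - 12) = 4 - 1*(-7) = 4 + 7 = 11)
x(z) = z**2 + 12*z (x(z) = (z**2 + 11*z) + z = z**2 + 12*z)
q(c) = -(-64 + c)*(102 + c)/(2*c) (q(c) = -(c - 64)*(c + 102)/(2*c) = -(-64 + c)*(102 + c)/(2*c))
q(x(1)) + 48037 = (-19 + 3264/((1*(12 + 1))) - (12 + 1)/2) + 48037 = (-19 + 3264/((1*13)) - 13/2) + 48037 = (-19 + 3264/13 - 1/2*13) + 48037 = (-19 + 3264*(1/13) - 13/2) + 48037 = (-19 + 3264/13 - 13/2) + 48037 = 5865/26 + 48037 = 1254827/26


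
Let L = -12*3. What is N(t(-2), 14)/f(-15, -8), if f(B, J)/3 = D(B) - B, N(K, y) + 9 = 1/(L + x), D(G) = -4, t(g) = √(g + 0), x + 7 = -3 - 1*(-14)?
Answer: -289/1056 ≈ -0.27367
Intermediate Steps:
x = 4 (x = -7 + (-3 - 1*(-14)) = -7 + (-3 + 14) = -7 + 11 = 4)
t(g) = √g
L = -36
N(K, y) = -289/32 (N(K, y) = -9 + 1/(-36 + 4) = -9 + 1/(-32) = -9 - 1/32 = -289/32)
f(B, J) = -12 - 3*B (f(B, J) = 3*(-4 - B) = -12 - 3*B)
N(t(-2), 14)/f(-15, -8) = -289/(32*(-12 - 3*(-15))) = -289/(32*(-12 + 45)) = -289/32/33 = -289/32*1/33 = -289/1056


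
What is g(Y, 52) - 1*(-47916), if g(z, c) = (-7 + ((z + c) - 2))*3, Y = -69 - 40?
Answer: 47718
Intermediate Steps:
Y = -109
g(z, c) = -27 + 3*c + 3*z (g(z, c) = (-7 + ((c + z) - 2))*3 = (-7 + (-2 + c + z))*3 = (-9 + c + z)*3 = -27 + 3*c + 3*z)
g(Y, 52) - 1*(-47916) = (-27 + 3*52 + 3*(-109)) - 1*(-47916) = (-27 + 156 - 327) + 47916 = -198 + 47916 = 47718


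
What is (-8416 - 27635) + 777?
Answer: -35274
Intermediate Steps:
(-8416 - 27635) + 777 = -36051 + 777 = -35274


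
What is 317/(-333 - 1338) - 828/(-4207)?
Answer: 49969/7029897 ≈ 0.0071081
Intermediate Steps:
317/(-333 - 1338) - 828/(-4207) = 317/(-1671) - 828*(-1/4207) = 317*(-1/1671) + 828/4207 = -317/1671 + 828/4207 = 49969/7029897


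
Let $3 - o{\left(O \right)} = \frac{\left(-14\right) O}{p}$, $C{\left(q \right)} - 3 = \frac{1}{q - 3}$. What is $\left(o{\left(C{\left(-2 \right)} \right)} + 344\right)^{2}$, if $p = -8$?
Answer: $\frac{11703241}{100} \approx 1.1703 \cdot 10^{5}$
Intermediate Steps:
$C{\left(q \right)} = 3 + \frac{1}{-3 + q}$ ($C{\left(q \right)} = 3 + \frac{1}{q - 3} = 3 + \frac{1}{-3 + q}$)
$o{\left(O \right)} = 3 - \frac{7 O}{4}$ ($o{\left(O \right)} = 3 - \frac{\left(-14\right) O}{-8} = 3 - - 14 O \left(- \frac{1}{8}\right) = 3 - \frac{7 O}{4}$)
$\left(o{\left(C{\left(-2 \right)} \right)} + 344\right)^{2} = \left(\left(3 - \frac{7 \frac{-8 + 3 \left(-2\right)}{-3 - 2}}{4}\right) + 344\right)^{2} = \left(\left(3 - \frac{7 \frac{-8 - 6}{-5}}{4}\right) + 344\right)^{2} = \left(\left(3 - \frac{7 \left(\left(- \frac{1}{5}\right) \left(-14\right)\right)}{4}\right) + 344\right)^{2} = \left(\left(3 - \frac{49}{10}\right) + 344\right)^{2} = \left(- \frac{19}{10} + 344\right)^{2} = \left(\frac{3421}{10}\right)^{2} = \frac{11703241}{100}$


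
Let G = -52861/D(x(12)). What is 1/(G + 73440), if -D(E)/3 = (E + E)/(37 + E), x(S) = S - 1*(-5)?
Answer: 17/1724229 ≈ 9.8595e-6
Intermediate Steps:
x(S) = 5 + S (x(S) = S + 5 = 5 + S)
D(E) = -6*E/(37 + E) (D(E) = -3*(E + E)/(37 + E) = -3*2*E/(37 + E) = -6*E/(37 + E))
G = 475749/17 (G = -52861*(-(37 + (5 + 12))/(6*(5 + 12))) = -52861/((-6*17/(37 + 17))) = -52861/((-6*17/54)) = -52861/((-6*17*1/54)) = -52861/(-17/9) = -52861*(-9/17) = 475749/17 ≈ 27985.)
1/(G + 73440) = 1/(475749/17 + 73440) = 1/(1724229/17) = 17/1724229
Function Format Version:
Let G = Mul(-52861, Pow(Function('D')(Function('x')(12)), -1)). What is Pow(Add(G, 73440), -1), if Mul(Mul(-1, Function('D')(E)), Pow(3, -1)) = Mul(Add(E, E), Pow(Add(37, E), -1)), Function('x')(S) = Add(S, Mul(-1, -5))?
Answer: Rational(17, 1724229) ≈ 9.8595e-6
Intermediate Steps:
Function('x')(S) = Add(5, S) (Function('x')(S) = Add(S, 5) = Add(5, S))
Function('D')(E) = Mul(-6, E, Pow(Add(37, E), -1)) (Function('D')(E) = Mul(-3, Mul(Add(E, E), Pow(Add(37, E), -1))) = Mul(-3, Mul(Mul(2, E), Pow(Add(37, E), -1))) = Mul(-3, Mul(2, E, Pow(Add(37, E), -1))) = Mul(-6, E, Pow(Add(37, E), -1)))
G = Rational(475749, 17) (G = Mul(-52861, Pow(Mul(-6, Add(5, 12), Pow(Add(37, Add(5, 12)), -1)), -1)) = Mul(-52861, Pow(Mul(-6, 17, Pow(Add(37, 17), -1)), -1)) = Mul(-52861, Pow(Mul(-6, 17, Pow(54, -1)), -1)) = Mul(-52861, Pow(Mul(-6, 17, Rational(1, 54)), -1)) = Mul(-52861, Pow(Rational(-17, 9), -1)) = Mul(-52861, Rational(-9, 17)) = Rational(475749, 17) ≈ 27985.)
Pow(Add(G, 73440), -1) = Pow(Add(Rational(475749, 17), 73440), -1) = Pow(Rational(1724229, 17), -1) = Rational(17, 1724229)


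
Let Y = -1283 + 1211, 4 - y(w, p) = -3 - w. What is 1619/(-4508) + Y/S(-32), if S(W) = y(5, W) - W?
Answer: -98953/49588 ≈ -1.9955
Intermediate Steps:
y(w, p) = 7 + w (y(w, p) = 4 - (-3 - w) = 4 + (3 + w) = 7 + w)
Y = -72
S(W) = 12 - W (S(W) = (7 + 5) - W = 12 - W)
1619/(-4508) + Y/S(-32) = 1619/(-4508) - 72/(12 - 1*(-32)) = 1619*(-1/4508) - 72/(12 + 32) = -1619/4508 - 72/44 = -1619/4508 - 72*1/44 = -1619/4508 - 18/11 = -98953/49588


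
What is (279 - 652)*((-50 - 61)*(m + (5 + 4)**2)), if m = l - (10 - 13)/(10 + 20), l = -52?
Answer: 12048273/10 ≈ 1.2048e+6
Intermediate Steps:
m = -519/10 (m = -52 - (10 - 13)/(10 + 20) = -52 - (-3)/30 = -52 - 1*(-1/10) = -52 + 1/10 = -519/10 ≈ -51.900)
(279 - 652)*((-50 - 61)*(m + (5 + 4)**2)) = (279 - 652)*((-50 - 61)*(-519/10 + (5 + 4)**2)) = -(-41403)*(-519/10 + 9**2) = -(-41403)*(-519/10 + 81) = -(-41403)*291/10 = -373*(-32301/10) = 12048273/10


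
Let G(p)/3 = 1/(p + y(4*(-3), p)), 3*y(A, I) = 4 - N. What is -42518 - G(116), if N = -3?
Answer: -15093899/355 ≈ -42518.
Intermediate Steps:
y(A, I) = 7/3 (y(A, I) = (4 - 1*(-3))/3 = (4 + 3)/3 = (⅓)*7 = 7/3)
G(p) = 3/(7/3 + p) (G(p) = 3/(p + 7/3) = 3/(7/3 + p))
-42518 - G(116) = -42518 - 9/(7 + 3*116) = -42518 - 9/(7 + 348) = -42518 - 9/355 = -15093899/355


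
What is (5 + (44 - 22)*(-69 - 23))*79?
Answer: -159501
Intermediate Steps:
(5 + (44 - 22)*(-69 - 23))*79 = (5 + 22*(-92))*79 = (5 - 2024)*79 = -2019*79 = -159501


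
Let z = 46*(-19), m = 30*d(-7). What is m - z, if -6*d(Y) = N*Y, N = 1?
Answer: 909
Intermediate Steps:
d(Y) = -Y/6
m = 35 (m = 30*(-⅙*(-7)) = 30*(7/6) = 35)
z = -874
m - z = 35 - 1*(-874) = 35 + 874 = 909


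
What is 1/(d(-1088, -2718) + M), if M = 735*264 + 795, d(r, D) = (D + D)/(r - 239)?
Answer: 1327/258551481 ≈ 5.1324e-6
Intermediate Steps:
d(r, D) = 2*D/(-239 + r) (d(r, D) = (2*D)/(-239 + r) = 2*D/(-239 + r))
M = 194835 (M = 194040 + 795 = 194835)
1/(d(-1088, -2718) + M) = 1/(2*(-2718)/(-239 - 1088) + 194835) = 1/(2*(-2718)/(-1327) + 194835) = 1/(2*(-2718)*(-1/1327) + 194835) = 1/(5436/1327 + 194835) = 1/(258551481/1327) = 1327/258551481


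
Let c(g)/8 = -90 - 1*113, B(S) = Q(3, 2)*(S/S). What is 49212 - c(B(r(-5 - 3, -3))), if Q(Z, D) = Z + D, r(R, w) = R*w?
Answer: 50836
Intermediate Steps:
Q(Z, D) = D + Z
B(S) = 5 (B(S) = (2 + 3)*(S/S) = 5*1 = 5)
c(g) = -1624 (c(g) = 8*(-90 - 1*113) = 8*(-90 - 113) = 8*(-203) = -1624)
49212 - c(B(r(-5 - 3, -3))) = 49212 - 1*(-1624) = 49212 + 1624 = 50836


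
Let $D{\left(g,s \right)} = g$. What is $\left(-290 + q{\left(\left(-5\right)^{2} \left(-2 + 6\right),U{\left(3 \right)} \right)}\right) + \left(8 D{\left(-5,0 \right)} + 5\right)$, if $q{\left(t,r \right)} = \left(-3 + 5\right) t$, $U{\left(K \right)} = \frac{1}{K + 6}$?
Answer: $-125$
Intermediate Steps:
$U{\left(K \right)} = \frac{1}{6 + K}$
$q{\left(t,r \right)} = 2 t$
$\left(-290 + q{\left(\left(-5\right)^{2} \left(-2 + 6\right),U{\left(3 \right)} \right)}\right) + \left(8 D{\left(-5,0 \right)} + 5\right) = \left(-290 + 2 \left(-5\right)^{2} \left(-2 + 6\right)\right) + \left(8 \left(-5\right) + 5\right) = \left(-290 + 2 \cdot 25 \cdot 4\right) + \left(-40 + 5\right) = \left(-290 + 2 \cdot 100\right) - 35 = \left(-290 + 200\right) - 35 = -90 - 35 = -125$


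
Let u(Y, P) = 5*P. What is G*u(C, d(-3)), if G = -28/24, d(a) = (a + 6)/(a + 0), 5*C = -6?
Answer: 35/6 ≈ 5.8333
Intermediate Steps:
C = -6/5 (C = (1/5)*(-6) = -6/5 ≈ -1.2000)
d(a) = (6 + a)/a
G = -7/6 (G = -28*1/24 = -7/6 ≈ -1.1667)
G*u(C, d(-3)) = -35*(6 - 3)/(-3)/6 = -35*(-1/3*3)/6 = -35*(-1)/6 = -7/6*(-5) = 35/6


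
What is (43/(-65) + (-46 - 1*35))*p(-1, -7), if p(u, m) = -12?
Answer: 63696/65 ≈ 979.94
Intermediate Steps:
(43/(-65) + (-46 - 1*35))*p(-1, -7) = (43/(-65) + (-46 - 1*35))*(-12) = (43*(-1/65) + (-46 - 35))*(-12) = (-43/65 - 81)*(-12) = -5308/65*(-12) = 63696/65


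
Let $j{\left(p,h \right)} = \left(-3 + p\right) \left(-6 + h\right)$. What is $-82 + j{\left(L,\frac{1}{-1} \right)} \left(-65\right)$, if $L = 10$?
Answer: $3103$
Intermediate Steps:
$j{\left(p,h \right)} = \left(-6 + h\right) \left(-3 + p\right)$
$-82 + j{\left(L,\frac{1}{-1} \right)} \left(-65\right) = -82 + \left(18 - 60 - \frac{3}{-1} + \frac{1}{-1} \cdot 10\right) \left(-65\right) = -82 + \left(18 - 60 - -3 - 10\right) \left(-65\right) = -82 + \left(18 - 60 + 3 - 10\right) \left(-65\right) = -82 - -3185 = -82 + 3185 = 3103$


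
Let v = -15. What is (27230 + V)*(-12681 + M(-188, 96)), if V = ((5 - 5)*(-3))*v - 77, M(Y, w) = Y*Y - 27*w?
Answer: 544987863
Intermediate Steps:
M(Y, w) = Y² - 27*w
V = -77 (V = ((5 - 5)*(-3))*(-15) - 77 = (0*(-3))*(-15) - 77 = 0*(-15) - 77 = 0 - 77 = -77)
(27230 + V)*(-12681 + M(-188, 96)) = (27230 - 77)*(-12681 + ((-188)² - 27*96)) = 27153*(-12681 + (35344 - 2592)) = 27153*(-12681 + 32752) = 27153*20071 = 544987863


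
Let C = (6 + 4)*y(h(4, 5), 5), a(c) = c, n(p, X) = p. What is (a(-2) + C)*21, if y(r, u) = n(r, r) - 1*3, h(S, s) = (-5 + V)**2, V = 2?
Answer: 1218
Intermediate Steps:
h(S, s) = 9 (h(S, s) = (-5 + 2)**2 = (-3)**2 = 9)
y(r, u) = -3 + r (y(r, u) = r - 1*3 = r - 3 = -3 + r)
C = 60 (C = (6 + 4)*(-3 + 9) = 10*6 = 60)
(a(-2) + C)*21 = (-2 + 60)*21 = 58*21 = 1218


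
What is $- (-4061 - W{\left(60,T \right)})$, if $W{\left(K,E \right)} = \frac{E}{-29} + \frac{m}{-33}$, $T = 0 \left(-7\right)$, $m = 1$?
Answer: $\frac{134012}{33} \approx 4061.0$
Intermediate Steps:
$T = 0$
$W{\left(K,E \right)} = - \frac{1}{33} - \frac{E}{29}$ ($W{\left(K,E \right)} = \frac{E}{-29} + 1 \frac{1}{-33} = E \left(- \frac{1}{29}\right) + 1 \left(- \frac{1}{33}\right) = - \frac{E}{29} - \frac{1}{33} = - \frac{1}{33} - \frac{E}{29}$)
$- (-4061 - W{\left(60,T \right)}) = - (-4061 - \left(- \frac{1}{33} - 0\right)) = - (-4061 - \left(- \frac{1}{33} + 0\right)) = - (-4061 - - \frac{1}{33}) = - (-4061 + \frac{1}{33}) = \left(-1\right) \left(- \frac{134012}{33}\right) = \frac{134012}{33}$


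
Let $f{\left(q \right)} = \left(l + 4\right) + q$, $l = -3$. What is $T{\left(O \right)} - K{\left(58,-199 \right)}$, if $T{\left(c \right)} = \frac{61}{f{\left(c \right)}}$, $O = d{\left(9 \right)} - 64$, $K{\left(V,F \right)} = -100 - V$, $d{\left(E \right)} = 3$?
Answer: $\frac{9419}{60} \approx 156.98$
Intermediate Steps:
$f{\left(q \right)} = 1 + q$ ($f{\left(q \right)} = \left(-3 + 4\right) + q = 1 + q$)
$O = -61$ ($O = 3 - 64 = -61$)
$T{\left(c \right)} = \frac{61}{1 + c}$
$T{\left(O \right)} - K{\left(58,-199 \right)} = \frac{61}{1 - 61} - \left(-100 - 58\right) = \frac{61}{-60} - \left(-100 - 58\right) = 61 \left(- \frac{1}{60}\right) - -158 = - \frac{61}{60} + 158 = \frac{9419}{60}$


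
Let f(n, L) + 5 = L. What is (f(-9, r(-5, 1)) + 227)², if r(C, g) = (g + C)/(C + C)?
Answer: 1236544/25 ≈ 49462.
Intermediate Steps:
r(C, g) = (C + g)/(2*C) (r(C, g) = (C + g)/((2*C)) = (C + g)*(1/(2*C)) = (C + g)/(2*C))
f(n, L) = -5 + L
(f(-9, r(-5, 1)) + 227)² = ((-5 + (½)*(-5 + 1)/(-5)) + 227)² = ((-5 + (½)*(-⅕)*(-4)) + 227)² = ((-5 + ⅖) + 227)² = (-23/5 + 227)² = (1112/5)² = 1236544/25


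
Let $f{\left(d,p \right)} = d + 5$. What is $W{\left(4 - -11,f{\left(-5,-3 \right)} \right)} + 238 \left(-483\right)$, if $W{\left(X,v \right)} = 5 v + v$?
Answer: $-114954$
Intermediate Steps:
$f{\left(d,p \right)} = 5 + d$
$W{\left(X,v \right)} = 6 v$
$W{\left(4 - -11,f{\left(-5,-3 \right)} \right)} + 238 \left(-483\right) = 6 \left(5 - 5\right) + 238 \left(-483\right) = 6 \cdot 0 - 114954 = 0 - 114954 = -114954$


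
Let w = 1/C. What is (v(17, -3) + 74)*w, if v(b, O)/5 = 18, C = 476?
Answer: 41/119 ≈ 0.34454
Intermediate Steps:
v(b, O) = 90 (v(b, O) = 5*18 = 90)
w = 1/476 ≈ 0.0021008
(v(17, -3) + 74)*w = (90 + 74)*(1/476) = 164*(1/476) = 41/119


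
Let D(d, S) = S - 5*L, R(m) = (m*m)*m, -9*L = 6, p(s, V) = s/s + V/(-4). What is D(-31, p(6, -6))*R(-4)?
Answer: -1120/3 ≈ -373.33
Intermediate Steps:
p(s, V) = 1 - V/4 (p(s, V) = 1 + V*(-1/4) = 1 - V/4)
L = -2/3 (L = -1/9*6 = -2/3 ≈ -0.66667)
R(m) = m**3 (R(m) = m**2*m = m**3)
D(d, S) = 10/3 + S (D(d, S) = S - 5*(-2/3) = S + 10/3 = 10/3 + S)
D(-31, p(6, -6))*R(-4) = (10/3 + (1 - 1/4*(-6)))*(-4)**3 = (10/3 + (1 + 3/2))*(-64) = (10/3 + 5/2)*(-64) = (35/6)*(-64) = -1120/3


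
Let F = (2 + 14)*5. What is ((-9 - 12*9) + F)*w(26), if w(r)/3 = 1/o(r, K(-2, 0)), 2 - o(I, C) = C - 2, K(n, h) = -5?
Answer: -37/3 ≈ -12.333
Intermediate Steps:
o(I, C) = 4 - C (o(I, C) = 2 - (C - 2) = 2 - (-2 + C) = 2 + (2 - C) = 4 - C)
F = 80 (F = 16*5 = 80)
w(r) = ⅓ (w(r) = 3/(4 - 1*(-5)) = 3/(4 + 5) = 3/9 = 3*(⅑) = ⅓)
((-9 - 12*9) + F)*w(26) = ((-9 - 12*9) + 80)*(⅓) = ((-9 - 108) + 80)*(⅓) = (-117 + 80)*(⅓) = -37*⅓ = -37/3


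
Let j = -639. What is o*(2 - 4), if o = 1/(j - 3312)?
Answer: 2/3951 ≈ 0.00050620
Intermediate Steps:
o = -1/3951 (o = 1/(-639 - 3312) = 1/(-3951) = -1/3951 ≈ -0.00025310)
o*(2 - 4) = -(2 - 4)/3951 = -1/3951*(-2) = 2/3951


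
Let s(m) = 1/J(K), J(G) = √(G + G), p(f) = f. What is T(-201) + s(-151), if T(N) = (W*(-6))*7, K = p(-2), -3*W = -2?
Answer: -28 - I/2 ≈ -28.0 - 0.5*I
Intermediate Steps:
W = ⅔ (W = -⅓*(-2) = ⅔ ≈ 0.66667)
K = -2
J(G) = √2*√G (J(G) = √(2*G) = √2*√G)
T(N) = -28 (T(N) = ((⅔)*(-6))*7 = -4*7 = -28)
s(m) = -I/2 (s(m) = 1/(√2*√(-2)) = 1/(√2*(I*√2)) = 1/(2*I) = -I/2)
T(-201) + s(-151) = -28 - I/2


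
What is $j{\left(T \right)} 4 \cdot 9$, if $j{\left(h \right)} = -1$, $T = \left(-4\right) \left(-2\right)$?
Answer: $-36$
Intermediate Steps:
$T = 8$
$j{\left(T \right)} 4 \cdot 9 = \left(-1\right) 4 \cdot 9 = \left(-4\right) 9 = -36$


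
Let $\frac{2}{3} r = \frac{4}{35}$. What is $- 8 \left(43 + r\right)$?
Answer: $- \frac{12088}{35} \approx -345.37$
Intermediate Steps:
$r = \frac{6}{35}$ ($r = \frac{3 \cdot \frac{4}{35}}{2} = \frac{3 \cdot 4 \cdot \frac{1}{35}}{2} = \frac{3}{2} \cdot \frac{4}{35} = \frac{6}{35} \approx 0.17143$)
$- 8 \left(43 + r\right) = - 8 \left(43 + \frac{6}{35}\right) = \left(-8\right) \frac{1511}{35} = - \frac{12088}{35}$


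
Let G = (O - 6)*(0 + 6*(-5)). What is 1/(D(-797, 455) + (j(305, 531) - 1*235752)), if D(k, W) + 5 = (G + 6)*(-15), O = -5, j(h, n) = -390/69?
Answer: -23/5538461 ≈ -4.1528e-6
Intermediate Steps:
j(h, n) = -130/23 (j(h, n) = -390*1/69 = -130/23)
G = 330 (G = (-5 - 6)*(0 + 6*(-5)) = -11*(0 - 30) = -11*(-30) = 330)
D(k, W) = -5045 (D(k, W) = -5 + (330 + 6)*(-15) = -5 + 336*(-15) = -5 - 5040 = -5045)
1/(D(-797, 455) + (j(305, 531) - 1*235752)) = 1/(-5045 + (-130/23 - 1*235752)) = 1/(-5045 + (-130/23 - 235752)) = 1/(-5045 - 5422426/23) = 1/(-5538461/23) = -23/5538461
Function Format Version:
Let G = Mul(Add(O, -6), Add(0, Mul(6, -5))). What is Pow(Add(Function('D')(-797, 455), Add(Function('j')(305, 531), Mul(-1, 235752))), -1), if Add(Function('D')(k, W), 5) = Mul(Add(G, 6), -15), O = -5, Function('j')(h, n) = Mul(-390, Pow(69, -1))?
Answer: Rational(-23, 5538461) ≈ -4.1528e-6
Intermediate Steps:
Function('j')(h, n) = Rational(-130, 23) (Function('j')(h, n) = Mul(-390, Rational(1, 69)) = Rational(-130, 23))
G = 330 (G = Mul(Add(-5, -6), Add(0, Mul(6, -5))) = Mul(-11, Add(0, -30)) = Mul(-11, -30) = 330)
Function('D')(k, W) = -5045 (Function('D')(k, W) = Add(-5, Mul(Add(330, 6), -15)) = Add(-5, Mul(336, -15)) = Add(-5, -5040) = -5045)
Pow(Add(Function('D')(-797, 455), Add(Function('j')(305, 531), Mul(-1, 235752))), -1) = Pow(Add(-5045, Add(Rational(-130, 23), Mul(-1, 235752))), -1) = Pow(Add(-5045, Add(Rational(-130, 23), -235752)), -1) = Pow(Add(-5045, Rational(-5422426, 23)), -1) = Pow(Rational(-5538461, 23), -1) = Rational(-23, 5538461)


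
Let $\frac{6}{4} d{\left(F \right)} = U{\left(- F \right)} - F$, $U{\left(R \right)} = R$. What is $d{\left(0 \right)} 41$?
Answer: $0$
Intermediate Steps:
$d{\left(F \right)} = - \frac{4 F}{3}$ ($d{\left(F \right)} = \frac{2 \left(- F - F\right)}{3} = \frac{2 \left(- 2 F\right)}{3} = - \frac{4 F}{3}$)
$d{\left(0 \right)} 41 = \left(- \frac{4}{3}\right) 0 \cdot 41 = 0 \cdot 41 = 0$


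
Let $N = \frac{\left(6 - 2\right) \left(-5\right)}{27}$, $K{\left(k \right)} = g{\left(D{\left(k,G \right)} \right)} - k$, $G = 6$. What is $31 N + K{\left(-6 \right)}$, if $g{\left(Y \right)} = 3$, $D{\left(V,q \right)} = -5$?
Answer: $- \frac{377}{27} \approx -13.963$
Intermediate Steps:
$K{\left(k \right)} = 3 - k$
$N = - \frac{20}{27}$ ($N = 4 \left(-5\right) \frac{1}{27} = \left(-20\right) \frac{1}{27} = - \frac{20}{27} \approx -0.74074$)
$31 N + K{\left(-6 \right)} = 31 \left(- \frac{20}{27}\right) + \left(3 - -6\right) = - \frac{620}{27} + \left(3 + 6\right) = - \frac{620}{27} + 9 = - \frac{377}{27}$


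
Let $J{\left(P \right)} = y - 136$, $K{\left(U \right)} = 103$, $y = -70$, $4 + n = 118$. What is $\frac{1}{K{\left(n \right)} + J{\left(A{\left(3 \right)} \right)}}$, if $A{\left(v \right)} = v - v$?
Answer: $- \frac{1}{103} \approx -0.0097087$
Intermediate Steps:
$n = 114$ ($n = -4 + 118 = 114$)
$A{\left(v \right)} = 0$
$J{\left(P \right)} = -206$ ($J{\left(P \right)} = -70 - 136 = -206$)
$\frac{1}{K{\left(n \right)} + J{\left(A{\left(3 \right)} \right)}} = \frac{1}{103 - 206} = \frac{1}{-103} = - \frac{1}{103}$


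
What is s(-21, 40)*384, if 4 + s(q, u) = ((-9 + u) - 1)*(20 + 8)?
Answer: 321024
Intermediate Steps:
s(q, u) = -284 + 28*u (s(q, u) = -4 + ((-9 + u) - 1)*(20 + 8) = -4 + (-10 + u)*28 = -4 + (-280 + 28*u) = -284 + 28*u)
s(-21, 40)*384 = (-284 + 28*40)*384 = (-284 + 1120)*384 = 836*384 = 321024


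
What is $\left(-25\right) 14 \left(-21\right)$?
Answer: $7350$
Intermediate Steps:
$\left(-25\right) 14 \left(-21\right) = \left(-350\right) \left(-21\right) = 7350$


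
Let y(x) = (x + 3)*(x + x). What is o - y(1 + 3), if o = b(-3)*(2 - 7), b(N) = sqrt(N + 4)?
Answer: -61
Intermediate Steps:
y(x) = 2*x*(3 + x) (y(x) = (3 + x)*(2*x) = 2*x*(3 + x))
b(N) = sqrt(4 + N)
o = -5 (o = sqrt(4 - 3)*(2 - 7) = sqrt(1)*(-5) = 1*(-5) = -5)
o - y(1 + 3) = -5 - 2*(1 + 3)*(3 + (1 + 3)) = -5 - 2*4*(3 + 4) = -5 - 2*4*7 = -5 - 1*56 = -5 - 56 = -61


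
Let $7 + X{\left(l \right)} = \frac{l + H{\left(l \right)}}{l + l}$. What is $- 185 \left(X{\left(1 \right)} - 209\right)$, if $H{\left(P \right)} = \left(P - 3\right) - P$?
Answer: $40145$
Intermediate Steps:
$H{\left(P \right)} = -3$ ($H{\left(P \right)} = \left(-3 + P\right) - P = -3$)
$X{\left(l \right)} = -7 + \frac{-3 + l}{2 l}$ ($X{\left(l \right)} = -7 + \frac{l - 3}{l + l} = -7 + \frac{-3 + l}{2 l}$)
$- 185 \left(X{\left(1 \right)} - 209\right) = - 185 \left(\frac{-3 - 13}{2 \cdot 1} - 209\right) = - 185 \left(\frac{1}{2} \cdot 1 \left(-3 - 13\right) - 209\right) = - 185 \left(\frac{1}{2} \cdot 1 \left(-16\right) - 209\right) = - 185 \left(-8 - 209\right) = \left(-185\right) \left(-217\right) = 40145$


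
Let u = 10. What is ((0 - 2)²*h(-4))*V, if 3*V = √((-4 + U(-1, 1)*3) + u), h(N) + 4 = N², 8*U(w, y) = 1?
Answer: 4*√102 ≈ 40.398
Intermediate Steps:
U(w, y) = ⅛ (U(w, y) = (⅛)*1 = ⅛)
h(N) = -4 + N²
V = √102/12 (V = √((-4 + (⅛)*3) + 10)/3 = √((-4 + 3/8) + 10)/3 = √(-29/8 + 10)/3 = √(51/8)/3 = (√102/4)/3 = √102/12 ≈ 0.84163)
((0 - 2)²*h(-4))*V = ((0 - 2)²*(-4 + (-4)²))*(√102/12) = ((-2)²*(-4 + 16))*(√102/12) = (4*12)*(√102/12) = 48*(√102/12) = 4*√102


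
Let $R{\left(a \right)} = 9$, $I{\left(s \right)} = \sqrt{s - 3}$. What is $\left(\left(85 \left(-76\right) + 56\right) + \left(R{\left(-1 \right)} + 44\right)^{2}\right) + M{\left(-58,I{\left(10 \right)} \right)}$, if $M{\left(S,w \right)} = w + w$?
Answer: $-3595 + 2 \sqrt{7} \approx -3589.7$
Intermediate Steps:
$I{\left(s \right)} = \sqrt{-3 + s}$
$M{\left(S,w \right)} = 2 w$
$\left(\left(85 \left(-76\right) + 56\right) + \left(R{\left(-1 \right)} + 44\right)^{2}\right) + M{\left(-58,I{\left(10 \right)} \right)} = \left(\left(85 \left(-76\right) + 56\right) + \left(9 + 44\right)^{2}\right) + 2 \sqrt{-3 + 10} = \left(\left(-6460 + 56\right) + 53^{2}\right) + 2 \sqrt{7} = \left(-6404 + 2809\right) + 2 \sqrt{7} = -3595 + 2 \sqrt{7}$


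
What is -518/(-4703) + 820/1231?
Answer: 4494118/5789393 ≈ 0.77627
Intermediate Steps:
-518/(-4703) + 820/1231 = -518*(-1/4703) + 820*(1/1231) = 518/4703 + 820/1231 = 4494118/5789393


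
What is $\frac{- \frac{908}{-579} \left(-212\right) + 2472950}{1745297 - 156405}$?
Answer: $\frac{715822777}{459984234} \approx 1.5562$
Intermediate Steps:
$\frac{- \frac{908}{-579} \left(-212\right) + 2472950}{1745297 - 156405} = \frac{\left(-908\right) \left(- \frac{1}{579}\right) \left(-212\right) + 2472950}{1588892} = \left(\frac{908}{579} \left(-212\right) + 2472950\right) \frac{1}{1588892} = \left(- \frac{192496}{579} + 2472950\right) \frac{1}{1588892} = \frac{1431645554}{579} \cdot \frac{1}{1588892} = \frac{715822777}{459984234}$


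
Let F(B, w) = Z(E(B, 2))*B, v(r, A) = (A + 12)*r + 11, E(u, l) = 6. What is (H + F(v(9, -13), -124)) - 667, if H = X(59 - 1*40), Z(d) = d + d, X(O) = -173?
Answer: -816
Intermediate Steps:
Z(d) = 2*d
v(r, A) = 11 + r*(12 + A) (v(r, A) = (12 + A)*r + 11 = r*(12 + A) + 11 = 11 + r*(12 + A))
F(B, w) = 12*B (F(B, w) = (2*6)*B = 12*B)
H = -173
(H + F(v(9, -13), -124)) - 667 = (-173 + 12*(11 + 12*9 - 13*9)) - 667 = (-173 + 12*(11 + 108 - 117)) - 667 = (-173 + 12*2) - 667 = (-173 + 24) - 667 = -149 - 667 = -816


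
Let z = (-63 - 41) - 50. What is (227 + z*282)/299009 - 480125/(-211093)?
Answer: 134442267432/63118706837 ≈ 2.1300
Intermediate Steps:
z = -154 (z = -104 - 50 = -154)
(227 + z*282)/299009 - 480125/(-211093) = (227 - 154*282)/299009 - 480125/(-211093) = (227 - 43428)*(1/299009) - 480125*(-1/211093) = -43201*1/299009 + 480125/211093 = -43201/299009 + 480125/211093 = 134442267432/63118706837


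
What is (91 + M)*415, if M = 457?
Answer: 227420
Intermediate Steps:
(91 + M)*415 = (91 + 457)*415 = 548*415 = 227420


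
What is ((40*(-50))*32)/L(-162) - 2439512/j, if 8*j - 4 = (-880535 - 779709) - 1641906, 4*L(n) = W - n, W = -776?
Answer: 214333064736/506879411 ≈ 422.85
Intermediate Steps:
L(n) = -194 - n/4 (L(n) = (-776 - n)/4 = -194 - n/4)
j = -1651073/4 (j = 1/2 + ((-880535 - 779709) - 1641906)/8 = 1/2 + (-1660244 - 1641906)/8 = 1/2 + (1/8)*(-3302150) = 1/2 - 1651075/4 = -1651073/4 ≈ -4.1277e+5)
((40*(-50))*32)/L(-162) - 2439512/j = ((40*(-50))*32)/(-194 - 1/4*(-162)) - 2439512/(-1651073/4) = (-2000*32)/(-194 + 81/2) - 2439512*(-4/1651073) = -64000/(-307/2) + 9758048/1651073 = -64000*(-2/307) + 9758048/1651073 = 128000/307 + 9758048/1651073 = 214333064736/506879411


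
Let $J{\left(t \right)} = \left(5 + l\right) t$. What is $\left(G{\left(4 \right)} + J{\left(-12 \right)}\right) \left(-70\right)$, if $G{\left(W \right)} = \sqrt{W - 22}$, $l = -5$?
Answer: $- 210 i \sqrt{2} \approx - 296.98 i$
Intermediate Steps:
$G{\left(W \right)} = \sqrt{-22 + W}$
$J{\left(t \right)} = 0$ ($J{\left(t \right)} = \left(5 - 5\right) t = 0 t = 0$)
$\left(G{\left(4 \right)} + J{\left(-12 \right)}\right) \left(-70\right) = \left(\sqrt{-22 + 4} + 0\right) \left(-70\right) = \left(\sqrt{-18} + 0\right) \left(-70\right) = \left(3 i \sqrt{2} + 0\right) \left(-70\right) = 3 i \sqrt{2} \left(-70\right) = - 210 i \sqrt{2}$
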